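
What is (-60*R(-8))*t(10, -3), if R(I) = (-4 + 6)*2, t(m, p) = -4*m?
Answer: 9600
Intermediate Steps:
R(I) = 4 (R(I) = 2*2 = 4)
(-60*R(-8))*t(10, -3) = (-60*4)*(-4*10) = -240*(-40) = 9600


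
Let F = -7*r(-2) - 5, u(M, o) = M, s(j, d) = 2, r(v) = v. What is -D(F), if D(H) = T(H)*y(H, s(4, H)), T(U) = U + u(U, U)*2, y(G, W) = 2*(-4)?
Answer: 216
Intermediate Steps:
y(G, W) = -8
T(U) = 3*U (T(U) = U + U*2 = U + 2*U = 3*U)
F = 9 (F = -7*(-2) - 5 = 14 - 5 = 9)
D(H) = -24*H (D(H) = (3*H)*(-8) = -24*H)
-D(F) = -(-24)*9 = -1*(-216) = 216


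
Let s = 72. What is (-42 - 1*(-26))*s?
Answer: -1152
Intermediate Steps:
(-42 - 1*(-26))*s = (-42 - 1*(-26))*72 = (-42 + 26)*72 = -16*72 = -1152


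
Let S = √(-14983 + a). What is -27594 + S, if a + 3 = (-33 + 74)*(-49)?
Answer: -27594 + I*√16995 ≈ -27594.0 + 130.36*I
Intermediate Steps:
a = -2012 (a = -3 + (-33 + 74)*(-49) = -3 + 41*(-49) = -3 - 2009 = -2012)
S = I*√16995 (S = √(-14983 - 2012) = √(-16995) = I*√16995 ≈ 130.36*I)
-27594 + S = -27594 + I*√16995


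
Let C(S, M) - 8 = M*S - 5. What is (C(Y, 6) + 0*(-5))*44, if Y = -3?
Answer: -660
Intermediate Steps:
C(S, M) = 3 + M*S (C(S, M) = 8 + (M*S - 5) = 8 + (-5 + M*S) = 3 + M*S)
(C(Y, 6) + 0*(-5))*44 = ((3 + 6*(-3)) + 0*(-5))*44 = ((3 - 18) + 0)*44 = (-15 + 0)*44 = -15*44 = -660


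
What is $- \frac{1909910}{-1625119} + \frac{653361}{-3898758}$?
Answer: $\frac{2128162505607}{2111981900734} \approx 1.0077$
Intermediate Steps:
$- \frac{1909910}{-1625119} + \frac{653361}{-3898758} = \left(-1909910\right) \left(- \frac{1}{1625119}\right) + 653361 \left(- \frac{1}{3898758}\right) = \frac{1909910}{1625119} - \frac{217787}{1299586} = \frac{2128162505607}{2111981900734}$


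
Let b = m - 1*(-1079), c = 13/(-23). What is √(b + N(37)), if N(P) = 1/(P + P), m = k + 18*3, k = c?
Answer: √3280480754/1702 ≈ 33.652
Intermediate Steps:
c = -13/23 (c = 13*(-1/23) = -13/23 ≈ -0.56522)
k = -13/23 ≈ -0.56522
m = 1229/23 (m = -13/23 + 18*3 = -13/23 + 54 = 1229/23 ≈ 53.435)
b = 26046/23 (b = 1229/23 - 1*(-1079) = 1229/23 + 1079 = 26046/23 ≈ 1132.4)
N(P) = 1/(2*P)
√(b + N(37)) = √(26046/23 + (½)/37) = √(26046/23 + (½)*(1/37)) = √(26046/23 + 1/74) = √(1927427/1702) = √3280480754/1702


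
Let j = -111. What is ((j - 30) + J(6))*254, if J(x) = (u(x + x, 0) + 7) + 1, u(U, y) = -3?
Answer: -34544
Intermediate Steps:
J(x) = 5 (J(x) = (-3 + 7) + 1 = 4 + 1 = 5)
((j - 30) + J(6))*254 = ((-111 - 30) + 5)*254 = (-141 + 5)*254 = -136*254 = -34544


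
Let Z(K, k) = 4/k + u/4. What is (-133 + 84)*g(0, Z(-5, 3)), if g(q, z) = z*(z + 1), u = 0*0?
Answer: -1372/9 ≈ -152.44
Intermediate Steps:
u = 0
Z(K, k) = 4/k (Z(K, k) = 4/k + 0/4 = 4/k + 0*(¼) = 4/k + 0 = 4/k)
g(q, z) = z*(1 + z)
(-133 + 84)*g(0, Z(-5, 3)) = (-133 + 84)*((4/3)*(1 + 4/3)) = -49*4*(⅓)*(1 + 4*(⅓)) = -196*(1 + 4/3)/3 = -196*7/(3*3) = -49*28/9 = -1372/9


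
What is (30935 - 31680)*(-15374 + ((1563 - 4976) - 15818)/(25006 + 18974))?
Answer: 100748994899/8796 ≈ 1.1454e+7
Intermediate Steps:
(30935 - 31680)*(-15374 + ((1563 - 4976) - 15818)/(25006 + 18974)) = -745*(-15374 + (-3413 - 15818)/43980) = -745*(-15374 - 19231*1/43980) = -745*(-15374 - 19231/43980) = -745*(-676167751/43980) = 100748994899/8796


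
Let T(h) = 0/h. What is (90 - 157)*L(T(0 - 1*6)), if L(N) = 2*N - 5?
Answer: 335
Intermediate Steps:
T(h) = 0
L(N) = -5 + 2*N
(90 - 157)*L(T(0 - 1*6)) = (90 - 157)*(-5 + 2*0) = -67*(-5 + 0) = -67*(-5) = 335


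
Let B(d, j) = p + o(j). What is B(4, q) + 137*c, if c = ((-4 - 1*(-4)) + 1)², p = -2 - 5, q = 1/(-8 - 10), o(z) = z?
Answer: 2339/18 ≈ 129.94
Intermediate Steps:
q = -1/18 (q = 1/(-18) = -1/18 ≈ -0.055556)
p = -7
B(d, j) = -7 + j
c = 1 (c = ((-4 + 4) + 1)² = (0 + 1)² = 1² = 1)
B(4, q) + 137*c = (-7 - 1/18) + 137*1 = -127/18 + 137 = 2339/18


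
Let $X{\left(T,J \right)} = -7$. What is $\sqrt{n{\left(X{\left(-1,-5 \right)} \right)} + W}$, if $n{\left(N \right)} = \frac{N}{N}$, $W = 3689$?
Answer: $3 \sqrt{410} \approx 60.745$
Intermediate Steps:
$n{\left(N \right)} = 1$
$\sqrt{n{\left(X{\left(-1,-5 \right)} \right)} + W} = \sqrt{1 + 3689} = \sqrt{3690} = 3 \sqrt{410}$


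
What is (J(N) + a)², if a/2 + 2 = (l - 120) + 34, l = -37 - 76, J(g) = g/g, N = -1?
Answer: 160801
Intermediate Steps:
J(g) = 1
l = -113
a = -402 (a = -4 + 2*((-113 - 120) + 34) = -4 + 2*(-233 + 34) = -4 + 2*(-199) = -4 - 398 = -402)
(J(N) + a)² = (1 - 402)² = (-401)² = 160801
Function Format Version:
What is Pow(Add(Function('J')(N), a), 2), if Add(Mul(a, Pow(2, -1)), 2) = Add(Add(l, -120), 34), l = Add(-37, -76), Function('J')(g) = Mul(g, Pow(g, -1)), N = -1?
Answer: 160801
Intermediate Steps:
Function('J')(g) = 1
l = -113
a = -402 (a = Add(-4, Mul(2, Add(Add(-113, -120), 34))) = Add(-4, Mul(2, Add(-233, 34))) = Add(-4, Mul(2, -199)) = Add(-4, -398) = -402)
Pow(Add(Function('J')(N), a), 2) = Pow(Add(1, -402), 2) = Pow(-401, 2) = 160801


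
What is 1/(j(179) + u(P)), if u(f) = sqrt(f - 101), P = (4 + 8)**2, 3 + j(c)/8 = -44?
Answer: -376/141333 - sqrt(43)/141333 ≈ -0.0027068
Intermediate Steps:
j(c) = -376 (j(c) = -24 + 8*(-44) = -24 - 352 = -376)
P = 144 (P = 12**2 = 144)
u(f) = sqrt(-101 + f)
1/(j(179) + u(P)) = 1/(-376 + sqrt(-101 + 144)) = 1/(-376 + sqrt(43))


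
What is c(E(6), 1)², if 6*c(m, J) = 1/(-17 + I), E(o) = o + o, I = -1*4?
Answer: 1/15876 ≈ 6.2988e-5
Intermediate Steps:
I = -4
E(o) = 2*o
c(m, J) = -1/126 (c(m, J) = 1/(6*(-17 - 4)) = (⅙)/(-21) = (⅙)*(-1/21) = -1/126)
c(E(6), 1)² = (-1/126)² = 1/15876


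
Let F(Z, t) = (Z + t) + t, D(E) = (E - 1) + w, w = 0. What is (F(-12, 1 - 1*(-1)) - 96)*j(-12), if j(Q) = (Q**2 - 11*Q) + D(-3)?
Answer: -28288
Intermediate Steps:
D(E) = -1 + E (D(E) = (E - 1) + 0 = (-1 + E) + 0 = -1 + E)
j(Q) = -4 + Q**2 - 11*Q (j(Q) = (Q**2 - 11*Q) + (-1 - 3) = (Q**2 - 11*Q) - 4 = -4 + Q**2 - 11*Q)
F(Z, t) = Z + 2*t
(F(-12, 1 - 1*(-1)) - 96)*j(-12) = ((-12 + 2*(1 - 1*(-1))) - 96)*(-4 + (-12)**2 - 11*(-12)) = ((-12 + 2*(1 + 1)) - 96)*(-4 + 144 + 132) = ((-12 + 2*2) - 96)*272 = ((-12 + 4) - 96)*272 = (-8 - 96)*272 = -104*272 = -28288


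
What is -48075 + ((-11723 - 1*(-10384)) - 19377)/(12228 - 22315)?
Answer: -484911809/10087 ≈ -48073.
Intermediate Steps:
-48075 + ((-11723 - 1*(-10384)) - 19377)/(12228 - 22315) = -48075 + ((-11723 + 10384) - 19377)/(-10087) = -48075 + (-1339 - 19377)*(-1/10087) = -48075 - 20716*(-1/10087) = -48075 + 20716/10087 = -484911809/10087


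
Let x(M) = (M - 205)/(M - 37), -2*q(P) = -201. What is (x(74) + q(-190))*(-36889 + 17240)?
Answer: -140981575/74 ≈ -1.9052e+6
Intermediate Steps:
q(P) = 201/2 (q(P) = -½*(-201) = 201/2)
x(M) = (-205 + M)/(-37 + M)
(x(74) + q(-190))*(-36889 + 17240) = ((-205 + 74)/(-37 + 74) + 201/2)*(-36889 + 17240) = (-131/37 + 201/2)*(-19649) = (7175/74)*(-19649) = -140981575/74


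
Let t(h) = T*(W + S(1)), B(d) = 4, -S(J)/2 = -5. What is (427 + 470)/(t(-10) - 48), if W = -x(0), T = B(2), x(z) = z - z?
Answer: -897/8 ≈ -112.13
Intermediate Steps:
x(z) = 0
S(J) = 10 (S(J) = -2*(-5) = 10)
T = 4
W = 0 (W = -1*0 = 0)
t(h) = 40 (t(h) = 4*(0 + 10) = 4*10 = 40)
(427 + 470)/(t(-10) - 48) = (427 + 470)/(40 - 48) = 897/(-8) = 897*(-1/8) = -897/8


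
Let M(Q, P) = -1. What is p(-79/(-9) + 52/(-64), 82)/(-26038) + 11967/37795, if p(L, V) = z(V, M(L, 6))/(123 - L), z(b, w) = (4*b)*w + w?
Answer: 10985937603/34684509295 ≈ 0.31674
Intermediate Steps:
z(b, w) = w + 4*b*w (z(b, w) = 4*b*w + w = w + 4*b*w)
p(L, V) = (-1 - 4*V)/(123 - L) (p(L, V) = (-(1 + 4*V))/(123 - L) = (-1 - 4*V)/(123 - L))
p(-79/(-9) + 52/(-64), 82)/(-26038) + 11967/37795 = ((1 + 4*82)/(-123 + (-79/(-9) + 52/(-64))))/(-26038) + 11967/37795 = ((1 + 328)/(-123 + (-79*(-1/9) + 52*(-1/64))))*(-1/26038) + 11967*(1/37795) = (329/(-123 + (79/9 - 13/16)))*(-1/26038) + 11967/37795 = (329/(-123 + 1147/144))*(-1/26038) + 11967/37795 = (329/(-16565/144))*(-1/26038) + 11967/37795 = -144/16565*329*(-1/26038) + 11967/37795 = -47376/16565*(-1/26038) + 11967/37795 = 504/4588505 + 11967/37795 = 10985937603/34684509295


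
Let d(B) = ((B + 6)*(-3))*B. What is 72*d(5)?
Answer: -11880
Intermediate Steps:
d(B) = B*(-18 - 3*B) (d(B) = ((6 + B)*(-3))*B = (-18 - 3*B)*B = B*(-18 - 3*B))
72*d(5) = 72*(-3*5*(6 + 5)) = 72*(-3*5*11) = 72*(-165) = -11880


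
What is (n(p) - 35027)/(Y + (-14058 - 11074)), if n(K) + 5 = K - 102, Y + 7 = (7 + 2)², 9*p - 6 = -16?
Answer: 158108/112761 ≈ 1.4022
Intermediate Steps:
p = -10/9 (p = ⅔ + (⅑)*(-16) = ⅔ - 16/9 = -10/9 ≈ -1.1111)
Y = 74 (Y = -7 + (7 + 2)² = -7 + 9² = -7 + 81 = 74)
n(K) = -107 + K (n(K) = -5 + (K - 102) = -5 + (-102 + K) = -107 + K)
(n(p) - 35027)/(Y + (-14058 - 11074)) = ((-107 - 10/9) - 35027)/(74 + (-14058 - 11074)) = (-973/9 - 35027)/(74 - 25132) = -316216/9/(-25058) = -316216/9*(-1/25058) = 158108/112761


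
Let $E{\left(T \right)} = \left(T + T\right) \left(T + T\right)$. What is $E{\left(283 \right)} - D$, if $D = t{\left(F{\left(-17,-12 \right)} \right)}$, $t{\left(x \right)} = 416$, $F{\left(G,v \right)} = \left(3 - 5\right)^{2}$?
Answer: $319940$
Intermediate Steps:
$F{\left(G,v \right)} = 4$ ($F{\left(G,v \right)} = \left(-2\right)^{2} = 4$)
$E{\left(T \right)} = 4 T^{2}$ ($E{\left(T \right)} = 2 T 2 T = 4 T^{2}$)
$D = 416$
$E{\left(283 \right)} - D = 4 \cdot 283^{2} - 416 = 4 \cdot 80089 - 416 = 320356 - 416 = 319940$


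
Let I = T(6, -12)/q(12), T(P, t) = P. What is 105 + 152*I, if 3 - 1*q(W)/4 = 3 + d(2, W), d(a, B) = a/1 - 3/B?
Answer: -177/7 ≈ -25.286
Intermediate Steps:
d(a, B) = a - 3/B (d(a, B) = a*1 - 3/B = a - 3/B)
q(W) = -8 + 12/W (q(W) = 12 - 4*(3 + (2 - 3/W)) = 12 - 4*(5 - 3/W) = 12 + (-20 + 12/W) = -8 + 12/W)
I = -6/7 (I = 6/(-8 + 12/12) = 6/(-8 + 12*(1/12)) = 6/(-8 + 1) = 6/(-7) = 6*(-⅐) = -6/7 ≈ -0.85714)
105 + 152*I = 105 + 152*(-6/7) = 105 - 912/7 = -177/7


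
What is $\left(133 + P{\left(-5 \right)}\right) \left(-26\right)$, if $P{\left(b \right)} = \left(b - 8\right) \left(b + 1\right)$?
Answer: $-4810$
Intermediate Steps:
$P{\left(b \right)} = \left(1 + b\right) \left(-8 + b\right)$ ($P{\left(b \right)} = \left(-8 + b\right) \left(1 + b\right) = \left(1 + b\right) \left(-8 + b\right)$)
$\left(133 + P{\left(-5 \right)}\right) \left(-26\right) = \left(133 - \left(-27 - 25\right)\right) \left(-26\right) = \left(133 + \left(-8 + 25 + 35\right)\right) \left(-26\right) = \left(133 + 52\right) \left(-26\right) = 185 \left(-26\right) = -4810$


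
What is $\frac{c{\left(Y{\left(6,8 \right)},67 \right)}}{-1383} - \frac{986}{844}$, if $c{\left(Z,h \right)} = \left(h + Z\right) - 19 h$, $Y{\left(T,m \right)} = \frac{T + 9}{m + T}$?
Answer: $- \frac{202229}{680897} \approx -0.297$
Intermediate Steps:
$Y{\left(T,m \right)} = \frac{9 + T}{T + m}$
$c{\left(Z,h \right)} = Z - 18 h$ ($c{\left(Z,h \right)} = \left(Z + h\right) - 19 h = Z - 18 h$)
$\frac{c{\left(Y{\left(6,8 \right)},67 \right)}}{-1383} - \frac{986}{844} = \frac{\frac{9 + 6}{6 + 8} - 1206}{-1383} - \frac{986}{844} = \left(\frac{1}{14} \cdot 15 - 1206\right) \left(- \frac{1}{1383}\right) - \frac{493}{422} = \left(\frac{15}{14} - 1206\right) \left(- \frac{1}{1383}\right) - \frac{493}{422} = \left(- \frac{16869}{14}\right) \left(- \frac{1}{1383}\right) - \frac{493}{422} = \frac{5623}{6454} - \frac{493}{422} = - \frac{202229}{680897}$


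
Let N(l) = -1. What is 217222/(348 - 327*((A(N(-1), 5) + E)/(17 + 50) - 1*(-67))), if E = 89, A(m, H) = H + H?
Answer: -7276937/738480 ≈ -9.8539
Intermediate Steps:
A(m, H) = 2*H
217222/(348 - 327*((A(N(-1), 5) + E)/(17 + 50) - 1*(-67))) = 217222/(348 - 327*((2*5 + 89)/(17 + 50) - 1*(-67))) = 217222/(348 - 327*((10 + 89)/67 + 67)) = 217222/(348 - 327*(99*(1/67) + 67)) = 217222/(348 - 327*(99/67 + 67)) = 217222/(348 - 327*4588/67) = 217222/(348 - 1500276/67) = 217222/(-1476960/67) = 217222*(-67/1476960) = -7276937/738480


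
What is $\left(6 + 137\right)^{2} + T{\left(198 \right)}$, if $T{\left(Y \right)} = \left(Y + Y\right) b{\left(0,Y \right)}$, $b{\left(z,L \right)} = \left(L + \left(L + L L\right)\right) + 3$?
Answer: $15703237$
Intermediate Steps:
$b{\left(z,L \right)} = 3 + L^{2} + 2 L$ ($b{\left(z,L \right)} = \left(L + \left(L + L^{2}\right)\right) + 3 = \left(L^{2} + 2 L\right) + 3 = 3 + L^{2} + 2 L$)
$T{\left(Y \right)} = 2 Y \left(3 + Y^{2} + 2 Y\right)$ ($T{\left(Y \right)} = \left(Y + Y\right) \left(3 + Y^{2} + 2 Y\right) = 2 Y \left(3 + Y^{2} + 2 Y\right)$)
$\left(6 + 137\right)^{2} + T{\left(198 \right)} = \left(6 + 137\right)^{2} + 2 \cdot 198 \left(3 + 198^{2} + 2 \cdot 198\right) = 143^{2} + 2 \cdot 198 \left(3 + 39204 + 396\right) = 20449 + 2 \cdot 198 \cdot 39603 = 20449 + 15682788 = 15703237$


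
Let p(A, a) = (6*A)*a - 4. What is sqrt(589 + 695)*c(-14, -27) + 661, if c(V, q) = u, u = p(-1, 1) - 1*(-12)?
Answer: 661 + 4*sqrt(321) ≈ 732.67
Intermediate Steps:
p(A, a) = -4 + 6*A*a (p(A, a) = 6*A*a - 4 = -4 + 6*A*a)
u = 2 (u = (-4 + 6*(-1)*1) - 1*(-12) = (-4 - 6) + 12 = -10 + 12 = 2)
c(V, q) = 2
sqrt(589 + 695)*c(-14, -27) + 661 = sqrt(589 + 695)*2 + 661 = sqrt(1284)*2 + 661 = (2*sqrt(321))*2 + 661 = 4*sqrt(321) + 661 = 661 + 4*sqrt(321)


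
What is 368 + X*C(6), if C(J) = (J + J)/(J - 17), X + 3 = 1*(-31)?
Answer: 4456/11 ≈ 405.09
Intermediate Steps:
X = -34 (X = -3 + 1*(-31) = -3 - 31 = -34)
C(J) = 2*J/(-17 + J) (C(J) = (2*J)/(-17 + J) = 2*J/(-17 + J))
368 + X*C(6) = 368 - 68*6/(-17 + 6) = 368 - 68*6/(-11) = 368 - 68*6*(-1)/11 = 368 - 34*(-12/11) = 368 + 408/11 = 4456/11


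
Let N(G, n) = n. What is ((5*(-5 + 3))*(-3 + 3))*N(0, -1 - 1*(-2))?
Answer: 0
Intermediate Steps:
((5*(-5 + 3))*(-3 + 3))*N(0, -1 - 1*(-2)) = ((5*(-5 + 3))*(-3 + 3))*(-1 - 1*(-2)) = ((5*(-2))*0)*(-1 + 2) = -10*0*1 = 0*1 = 0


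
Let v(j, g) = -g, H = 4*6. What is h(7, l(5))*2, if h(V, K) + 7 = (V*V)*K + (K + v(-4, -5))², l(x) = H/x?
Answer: 16212/25 ≈ 648.48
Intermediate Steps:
H = 24
l(x) = 24/x
h(V, K) = -7 + (5 + K)² + K*V² (h(V, K) = -7 + ((V*V)*K + (K - 1*(-5))²) = -7 + (V²*K + (K + 5)²) = -7 + (K*V² + (5 + K)²) = -7 + ((5 + K)² + K*V²) = -7 + (5 + K)² + K*V²)
h(7, l(5))*2 = (-7 + (5 + 24/5)² + (24/5)*7²)*2 = (-7 + (5 + 24*(⅕))² + (24*(⅕))*49)*2 = (-7 + (5 + 24/5)² + (24/5)*49)*2 = (-7 + (49/5)² + 1176/5)*2 = (-7 + 2401/25 + 1176/5)*2 = (8106/25)*2 = 16212/25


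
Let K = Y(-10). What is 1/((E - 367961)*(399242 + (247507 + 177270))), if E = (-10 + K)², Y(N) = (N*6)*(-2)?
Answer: -1/293236225359 ≈ -3.4102e-12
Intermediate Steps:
Y(N) = -12*N (Y(N) = (6*N)*(-2) = -12*N)
K = 120 (K = -12*(-10) = 120)
E = 12100 (E = (-10 + 120)² = 110² = 12100)
1/((E - 367961)*(399242 + (247507 + 177270))) = 1/((12100 - 367961)*(399242 + (247507 + 177270))) = 1/(-355861*(399242 + 424777)) = 1/(-355861*824019) = 1/(-293236225359) = -1/293236225359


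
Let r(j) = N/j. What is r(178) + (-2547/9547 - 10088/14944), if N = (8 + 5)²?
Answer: 12061655/1587207844 ≈ 0.0075993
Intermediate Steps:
N = 169 (N = 13² = 169)
r(j) = 169/j
r(178) + (-2547/9547 - 10088/14944) = 169/178 + (-2547/9547 - 10088/14944) = 169*(1/178) + (-2547*1/9547 - 10088*1/14944) = 169/178 + (-2547/9547 - 1261/1868) = 169/178 - 16796563/17833796 = 12061655/1587207844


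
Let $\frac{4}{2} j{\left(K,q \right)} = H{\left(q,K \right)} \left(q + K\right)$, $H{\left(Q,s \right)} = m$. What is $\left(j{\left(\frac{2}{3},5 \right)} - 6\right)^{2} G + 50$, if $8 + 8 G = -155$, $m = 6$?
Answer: $- \frac{19323}{8} \approx -2415.4$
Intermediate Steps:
$H{\left(Q,s \right)} = 6$
$G = - \frac{163}{8}$ ($G = -1 + \frac{1}{8} \left(-155\right) = -1 - \frac{155}{8} = - \frac{163}{8} \approx -20.375$)
$j{\left(K,q \right)} = 3 K + 3 q$ ($j{\left(K,q \right)} = \frac{6 \left(q + K\right)}{2} = \frac{6 \left(K + q\right)}{2} = \frac{6 K + 6 q}{2} = 3 K + 3 q$)
$\left(j{\left(\frac{2}{3},5 \right)} - 6\right)^{2} G + 50 = \left(\left(3 \cdot \frac{2}{3} + 3 \cdot 5\right) - 6\right)^{2} \left(- \frac{163}{8}\right) + 50 = \left(\left(3 \cdot 2 \cdot \frac{1}{3} + 15\right) - 6\right)^{2} \left(- \frac{163}{8}\right) + 50 = \left(\left(3 \cdot \frac{2}{3} + 15\right) - 6\right)^{2} \left(- \frac{163}{8}\right) + 50 = \left(\left(2 + 15\right) - 6\right)^{2} \left(- \frac{163}{8}\right) + 50 = \left(17 - 6\right)^{2} \left(- \frac{163}{8}\right) + 50 = 11^{2} \left(- \frac{163}{8}\right) + 50 = 121 \left(- \frac{163}{8}\right) + 50 = - \frac{19723}{8} + 50 = - \frac{19323}{8}$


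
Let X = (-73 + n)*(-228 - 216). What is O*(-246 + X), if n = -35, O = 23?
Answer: 1097238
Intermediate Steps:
X = 47952 (X = (-73 - 35)*(-228 - 216) = -108*(-444) = 47952)
O*(-246 + X) = 23*(-246 + 47952) = 23*47706 = 1097238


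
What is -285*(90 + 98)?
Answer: -53580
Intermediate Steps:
-285*(90 + 98) = -285*188 = -53580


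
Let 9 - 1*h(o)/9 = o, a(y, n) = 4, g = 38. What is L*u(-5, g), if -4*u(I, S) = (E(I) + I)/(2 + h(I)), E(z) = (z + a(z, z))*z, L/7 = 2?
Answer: 0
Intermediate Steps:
L = 14 (L = 7*2 = 14)
h(o) = 81 - 9*o
E(z) = z*(4 + z) (E(z) = (z + 4)*z = (4 + z)*z = z*(4 + z))
u(I, S) = -(I + I*(4 + I))/(4*(83 - 9*I)) (u(I, S) = -(I*(4 + I) + I)/(4*(2 + (81 - 9*I))) = -(I + I*(4 + I))/(4*(83 - 9*I)))
L*u(-5, g) = 14*((1/4)*(-5)*(5 - 5)/(-83 + 9*(-5))) = 14*((1/4)*(-5)*0/(-83 - 45)) = 14*((1/4)*(-5)*0/(-128)) = 14*((1/4)*(-5)*(-1/128)*0) = 14*0 = 0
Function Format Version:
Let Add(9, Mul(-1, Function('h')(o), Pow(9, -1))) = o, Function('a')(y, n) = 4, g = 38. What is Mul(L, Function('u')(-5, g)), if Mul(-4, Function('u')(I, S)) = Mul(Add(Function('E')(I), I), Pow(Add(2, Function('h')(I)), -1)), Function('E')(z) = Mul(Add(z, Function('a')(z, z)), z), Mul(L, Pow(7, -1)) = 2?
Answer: 0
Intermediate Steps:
L = 14 (L = Mul(7, 2) = 14)
Function('h')(o) = Add(81, Mul(-9, o))
Function('E')(z) = Mul(z, Add(4, z)) (Function('E')(z) = Mul(Add(z, 4), z) = Mul(Add(4, z), z) = Mul(z, Add(4, z)))
Function('u')(I, S) = Mul(Rational(-1, 4), Pow(Add(83, Mul(-9, I)), -1), Add(I, Mul(I, Add(4, I)))) (Function('u')(I, S) = Mul(Rational(-1, 4), Mul(Add(Mul(I, Add(4, I)), I), Pow(Add(2, Add(81, Mul(-9, I))), -1))) = Mul(Rational(-1, 4), Mul(Add(I, Mul(I, Add(4, I))), Pow(Add(83, Mul(-9, I)), -1))) = Mul(Rational(-1, 4), Mul(Pow(Add(83, Mul(-9, I)), -1), Add(I, Mul(I, Add(4, I))))) = Mul(Rational(-1, 4), Pow(Add(83, Mul(-9, I)), -1), Add(I, Mul(I, Add(4, I)))))
Mul(L, Function('u')(-5, g)) = Mul(14, Mul(Rational(1, 4), -5, Pow(Add(-83, Mul(9, -5)), -1), Add(5, -5))) = Mul(14, Mul(Rational(1, 4), -5, Pow(Add(-83, -45), -1), 0)) = Mul(14, Mul(Rational(1, 4), -5, Pow(-128, -1), 0)) = Mul(14, Mul(Rational(1, 4), -5, Rational(-1, 128), 0)) = Mul(14, 0) = 0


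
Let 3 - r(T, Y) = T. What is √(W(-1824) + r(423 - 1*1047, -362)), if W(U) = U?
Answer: 3*I*√133 ≈ 34.598*I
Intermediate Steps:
r(T, Y) = 3 - T
√(W(-1824) + r(423 - 1*1047, -362)) = √(-1824 + (3 - (423 - 1*1047))) = √(-1824 + (3 - (423 - 1047))) = √(-1824 + (3 - 1*(-624))) = √(-1824 + (3 + 624)) = √(-1824 + 627) = √(-1197) = 3*I*√133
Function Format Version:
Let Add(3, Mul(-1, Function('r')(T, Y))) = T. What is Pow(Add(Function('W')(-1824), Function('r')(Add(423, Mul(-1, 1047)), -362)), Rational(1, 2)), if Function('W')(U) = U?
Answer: Mul(3, I, Pow(133, Rational(1, 2))) ≈ Mul(34.598, I)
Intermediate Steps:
Function('r')(T, Y) = Add(3, Mul(-1, T))
Pow(Add(Function('W')(-1824), Function('r')(Add(423, Mul(-1, 1047)), -362)), Rational(1, 2)) = Pow(Add(-1824, Add(3, Mul(-1, Add(423, Mul(-1, 1047))))), Rational(1, 2)) = Pow(Add(-1824, Add(3, Mul(-1, Add(423, -1047)))), Rational(1, 2)) = Pow(Add(-1824, Add(3, Mul(-1, -624))), Rational(1, 2)) = Pow(Add(-1824, Add(3, 624)), Rational(1, 2)) = Pow(Add(-1824, 627), Rational(1, 2)) = Pow(-1197, Rational(1, 2)) = Mul(3, I, Pow(133, Rational(1, 2)))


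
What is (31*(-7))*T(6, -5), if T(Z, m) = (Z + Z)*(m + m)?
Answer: 26040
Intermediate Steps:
T(Z, m) = 4*Z*m (T(Z, m) = (2*Z)*(2*m) = 4*Z*m)
(31*(-7))*T(6, -5) = (31*(-7))*(4*6*(-5)) = -217*(-120) = 26040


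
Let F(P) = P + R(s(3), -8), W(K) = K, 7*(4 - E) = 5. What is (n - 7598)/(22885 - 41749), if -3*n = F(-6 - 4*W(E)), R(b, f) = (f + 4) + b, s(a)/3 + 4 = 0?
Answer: 3319/8253 ≈ 0.40216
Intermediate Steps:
s(a) = -12 (s(a) = -12 + 3*0 = -12 + 0 = -12)
E = 23/7 (E = 4 - ⅐*5 = 4 - 5/7 = 23/7 ≈ 3.2857)
R(b, f) = 4 + b + f (R(b, f) = (4 + f) + b = 4 + b + f)
F(P) = -16 + P (F(P) = P + (4 - 12 - 8) = P - 16 = -16 + P)
n = 82/7 (n = -(-16 + (-6 - 4*23/7))/3 = -(-16 + (-6 - 92/7))/3 = -(-16 - 134/7)/3 = -⅓*(-246/7) = 82/7 ≈ 11.714)
(n - 7598)/(22885 - 41749) = (82/7 - 7598)/(22885 - 41749) = -53104/7/(-18864) = -53104/7*(-1/18864) = 3319/8253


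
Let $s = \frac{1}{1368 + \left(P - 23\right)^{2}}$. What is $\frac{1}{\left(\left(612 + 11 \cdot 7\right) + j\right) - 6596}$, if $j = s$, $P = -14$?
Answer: $- \frac{2737}{16167458} \approx -0.00016929$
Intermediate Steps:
$s = \frac{1}{2737}$ ($s = \frac{1}{1368 + \left(-14 - 23\right)^{2}} = \frac{1}{1368 + \left(-37\right)^{2}} = \frac{1}{1368 + 1369} = \frac{1}{2737} \approx 0.00036536$)
$j = \frac{1}{2737} \approx 0.00036536$
$\frac{1}{\left(\left(612 + 11 \cdot 7\right) + j\right) - 6596} = \frac{1}{\left(\left(612 + 11 \cdot 7\right) + \frac{1}{2737}\right) - 6596} = \frac{1}{\left(\left(612 + 77\right) + \frac{1}{2737}\right) - 6596} = \frac{1}{\left(689 + \frac{1}{2737}\right) - 6596} = \frac{1}{\frac{1885794}{2737} - 6596} = \frac{1}{- \frac{16167458}{2737}} = - \frac{2737}{16167458}$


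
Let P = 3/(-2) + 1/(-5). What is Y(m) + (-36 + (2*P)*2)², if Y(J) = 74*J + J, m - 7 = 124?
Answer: 291421/25 ≈ 11657.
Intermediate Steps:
P = -17/10 (P = 3*(-½) + 1*(-⅕) = -3/2 - ⅕ = -17/10 ≈ -1.7000)
m = 131 (m = 7 + 124 = 131)
Y(J) = 75*J
Y(m) + (-36 + (2*P)*2)² = 75*131 + (-36 + (2*(-17/10))*2)² = 9825 + (-36 - 17/5*2)² = 9825 + (-36 - 34/5)² = 9825 + (-214/5)² = 9825 + 45796/25 = 291421/25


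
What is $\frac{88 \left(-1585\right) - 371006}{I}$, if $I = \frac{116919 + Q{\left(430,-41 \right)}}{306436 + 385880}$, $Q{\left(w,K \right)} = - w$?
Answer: $- \frac{353417625576}{116489} \approx -3.0339 \cdot 10^{6}$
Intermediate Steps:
$I = \frac{116489}{692316}$ ($I = \frac{116919 - 430}{306436 + 385880} = \frac{116919 - 430}{692316} = 116489 \cdot \frac{1}{692316} = \frac{116489}{692316} \approx 0.16826$)
$\frac{88 \left(-1585\right) - 371006}{I} = \frac{88 \left(-1585\right) - 371006}{\frac{116489}{692316}} = \left(-139480 - 371006\right) \frac{692316}{116489} = \left(-510486\right) \frac{692316}{116489} = - \frac{353417625576}{116489}$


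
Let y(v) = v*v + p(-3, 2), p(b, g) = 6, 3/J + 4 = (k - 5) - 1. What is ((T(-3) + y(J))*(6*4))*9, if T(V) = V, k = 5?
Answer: 18144/25 ≈ 725.76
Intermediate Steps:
J = -⅗ (J = 3/(-4 + ((5 - 5) - 1)) = 3/(-4 + (0 - 1)) = 3/(-4 - 1) = 3/(-5) = 3*(-⅕) = -⅗ ≈ -0.60000)
y(v) = 6 + v² (y(v) = v*v + 6 = v² + 6 = 6 + v²)
((T(-3) + y(J))*(6*4))*9 = ((-3 + (6 + (-⅗)²))*(6*4))*9 = ((-3 + (6 + 9/25))*24)*9 = ((-3 + 159/25)*24)*9 = ((84/25)*24)*9 = (2016/25)*9 = 18144/25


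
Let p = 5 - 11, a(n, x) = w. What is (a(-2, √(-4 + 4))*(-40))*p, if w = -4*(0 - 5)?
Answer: 4800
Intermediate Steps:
w = 20 (w = -4*(-5) = 20)
a(n, x) = 20
p = -6
(a(-2, √(-4 + 4))*(-40))*p = (20*(-40))*(-6) = -800*(-6) = 4800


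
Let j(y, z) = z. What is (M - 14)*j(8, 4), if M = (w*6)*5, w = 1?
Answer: 64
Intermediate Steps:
M = 30 (M = (1*6)*5 = 6*5 = 30)
(M - 14)*j(8, 4) = (30 - 14)*4 = 16*4 = 64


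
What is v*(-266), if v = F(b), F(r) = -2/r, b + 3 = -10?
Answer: -532/13 ≈ -40.923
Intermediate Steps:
b = -13 (b = -3 - 10 = -13)
v = 2/13 (v = -2/(-13) = -2*(-1/13) = 2/13 ≈ 0.15385)
v*(-266) = (2/13)*(-266) = -532/13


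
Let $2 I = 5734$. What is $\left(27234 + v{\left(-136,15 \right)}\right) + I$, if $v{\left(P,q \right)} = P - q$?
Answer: $29950$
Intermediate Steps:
$I = 2867$ ($I = \frac{1}{2} \cdot 5734 = 2867$)
$\left(27234 + v{\left(-136,15 \right)}\right) + I = \left(27234 - 151\right) + 2867 = 27083 + 2867 = 29950$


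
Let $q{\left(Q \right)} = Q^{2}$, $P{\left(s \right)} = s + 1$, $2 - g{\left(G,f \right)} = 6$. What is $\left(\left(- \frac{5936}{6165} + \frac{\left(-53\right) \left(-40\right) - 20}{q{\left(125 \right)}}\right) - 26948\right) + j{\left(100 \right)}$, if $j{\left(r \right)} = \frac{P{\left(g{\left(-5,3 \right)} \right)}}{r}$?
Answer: $- \frac{83069856187}{3082500} \approx -26949.0$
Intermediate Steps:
$g{\left(G,f \right)} = -4$ ($g{\left(G,f \right)} = 2 - 6 = -4$)
$P{\left(s \right)} = 1 + s$
$j{\left(r \right)} = - \frac{3}{r}$ ($j{\left(r \right)} = \frac{1 - 4}{r} = - \frac{3}{r}$)
$\left(\left(- \frac{5936}{6165} + \frac{\left(-53\right) \left(-40\right) - 20}{q{\left(125 \right)}}\right) - 26948\right) + j{\left(100 \right)} = \left(\left(- \frac{5936}{6165} + \frac{\left(-53\right) \left(-40\right) - 20}{125^{2}}\right) - 26948\right) - \frac{3}{100} = \left(\left(\left(-5936\right) \frac{1}{6165} + \frac{2120 - 20}{15625}\right) - 26948\right) - \frac{3}{100} = \left(\left(- \frac{5936}{6165} + 2100 \cdot \frac{1}{15625}\right) - 26948\right) - \frac{3}{100} = \left(\left(- \frac{5936}{6165} + \frac{84}{625}\right) - 26948\right) - \frac{3}{100} = \left(- \frac{638428}{770625} - 26948\right) - \frac{3}{100} = - \frac{20767440928}{770625} - \frac{3}{100} = - \frac{83069856187}{3082500}$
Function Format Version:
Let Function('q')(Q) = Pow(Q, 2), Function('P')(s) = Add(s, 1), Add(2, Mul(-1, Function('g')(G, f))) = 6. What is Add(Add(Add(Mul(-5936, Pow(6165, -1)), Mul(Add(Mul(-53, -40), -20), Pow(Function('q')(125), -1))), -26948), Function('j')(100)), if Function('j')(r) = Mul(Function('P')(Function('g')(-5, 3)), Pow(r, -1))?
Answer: Rational(-83069856187, 3082500) ≈ -26949.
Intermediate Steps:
Function('g')(G, f) = -4 (Function('g')(G, f) = Add(2, Mul(-1, 6)) = Add(2, -6) = -4)
Function('P')(s) = Add(1, s)
Function('j')(r) = Mul(-3, Pow(r, -1)) (Function('j')(r) = Mul(Add(1, -4), Pow(r, -1)) = Mul(-3, Pow(r, -1)))
Add(Add(Add(Mul(-5936, Pow(6165, -1)), Mul(Add(Mul(-53, -40), -20), Pow(Function('q')(125), -1))), -26948), Function('j')(100)) = Add(Add(Add(Mul(-5936, Pow(6165, -1)), Mul(Add(Mul(-53, -40), -20), Pow(Pow(125, 2), -1))), -26948), Mul(-3, Pow(100, -1))) = Add(Add(Add(Mul(-5936, Rational(1, 6165)), Mul(Add(2120, -20), Pow(15625, -1))), -26948), Mul(-3, Rational(1, 100))) = Add(Add(Add(Rational(-5936, 6165), Mul(2100, Rational(1, 15625))), -26948), Rational(-3, 100)) = Add(Add(Add(Rational(-5936, 6165), Rational(84, 625)), -26948), Rational(-3, 100)) = Add(Add(Rational(-638428, 770625), -26948), Rational(-3, 100)) = Add(Rational(-20767440928, 770625), Rational(-3, 100)) = Rational(-83069856187, 3082500)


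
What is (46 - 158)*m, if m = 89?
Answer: -9968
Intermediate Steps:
(46 - 158)*m = (46 - 158)*89 = -112*89 = -9968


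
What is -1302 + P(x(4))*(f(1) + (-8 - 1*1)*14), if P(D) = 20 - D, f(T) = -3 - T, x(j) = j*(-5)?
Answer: -6502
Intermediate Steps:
x(j) = -5*j
-1302 + P(x(4))*(f(1) + (-8 - 1*1)*14) = -1302 + (20 - (-5)*4)*((-3 - 1*1) + (-8 - 1*1)*14) = -1302 + (20 - 1*(-20))*((-3 - 1) + (-8 - 1)*14) = -1302 + (20 + 20)*(-4 - 9*14) = -1302 + 40*(-4 - 126) = -1302 + 40*(-130) = -1302 - 5200 = -6502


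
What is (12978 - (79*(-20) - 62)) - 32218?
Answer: -17598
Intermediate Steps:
(12978 - (79*(-20) - 62)) - 32218 = (12978 - (-1580 - 62)) - 32218 = (12978 - 1*(-1642)) - 32218 = (12978 + 1642) - 32218 = 14620 - 32218 = -17598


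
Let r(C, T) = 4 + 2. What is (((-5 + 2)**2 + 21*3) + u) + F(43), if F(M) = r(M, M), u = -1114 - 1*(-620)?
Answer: -416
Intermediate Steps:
r(C, T) = 6
u = -494 (u = -1114 + 620 = -494)
F(M) = 6
(((-5 + 2)**2 + 21*3) + u) + F(43) = (((-5 + 2)**2 + 21*3) - 494) + 6 = (((-3)**2 + 63) - 494) + 6 = ((9 + 63) - 494) + 6 = (72 - 494) + 6 = -422 + 6 = -416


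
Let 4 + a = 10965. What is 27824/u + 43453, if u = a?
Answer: 476316157/10961 ≈ 43456.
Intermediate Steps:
a = 10961 (a = -4 + 10965 = 10961)
u = 10961
27824/u + 43453 = 27824/10961 + 43453 = 476316157/10961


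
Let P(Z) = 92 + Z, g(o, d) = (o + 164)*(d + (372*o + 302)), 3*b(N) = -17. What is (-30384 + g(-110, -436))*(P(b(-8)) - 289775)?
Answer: 651017340600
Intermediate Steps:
b(N) = -17/3 (b(N) = (⅓)*(-17) = -17/3)
g(o, d) = (164 + o)*(302 + d + 372*o) (g(o, d) = (164 + o)*(d + (302 + 372*o)) = (164 + o)*(302 + d + 372*o))
(-30384 + g(-110, -436))*(P(b(-8)) - 289775) = (-30384 + (49528 + 164*(-436) + 372*(-110)² + 61310*(-110) - 436*(-110)))*((92 - 17/3) - 289775) = (-30384 + (49528 - 71504 + 372*12100 - 6744100 + 47960))*(259/3 - 289775) = (-30384 + (49528 - 71504 + 4501200 - 6744100 + 47960))*(-869066/3) = (-30384 - 2216916)*(-869066/3) = -2247300*(-869066/3) = 651017340600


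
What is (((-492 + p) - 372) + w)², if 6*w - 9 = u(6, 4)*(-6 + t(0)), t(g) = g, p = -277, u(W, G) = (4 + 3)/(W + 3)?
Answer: 421275625/324 ≈ 1.3002e+6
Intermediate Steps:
u(W, G) = 7/(3 + W)
w = 13/18 (w = 3/2 + ((7/(3 + 6))*(-6 + 0))/6 = 3/2 + ((7/9)*(-6))/6 = 3/2 + (⅙)*(-14/3) = 3/2 - 7/9 = 13/18 ≈ 0.72222)
(((-492 + p) - 372) + w)² = (((-492 - 277) - 372) + 13/18)² = ((-769 - 372) + 13/18)² = (-1141 + 13/18)² = (-20525/18)² = 421275625/324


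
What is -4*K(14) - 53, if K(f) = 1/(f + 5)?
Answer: -1011/19 ≈ -53.211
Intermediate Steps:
K(f) = 1/(5 + f)
-4*K(14) - 53 = -4/(5 + 14) - 53 = -4/19 - 53 = -1011/19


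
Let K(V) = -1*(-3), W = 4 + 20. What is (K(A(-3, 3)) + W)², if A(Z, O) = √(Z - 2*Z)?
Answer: 729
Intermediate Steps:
A(Z, O) = √(-Z)
W = 24
K(V) = 3
(K(A(-3, 3)) + W)² = (3 + 24)² = 27² = 729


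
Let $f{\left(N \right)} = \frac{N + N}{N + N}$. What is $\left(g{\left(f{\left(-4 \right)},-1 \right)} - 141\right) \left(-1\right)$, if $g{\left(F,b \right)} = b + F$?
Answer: $141$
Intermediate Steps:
$f{\left(N \right)} = 1$ ($f{\left(N \right)} = \frac{2 N}{2 N} = 2 N \frac{1}{2 N} = 1$)
$g{\left(F,b \right)} = F + b$
$\left(g{\left(f{\left(-4 \right)},-1 \right)} - 141\right) \left(-1\right) = \left(\left(1 - 1\right) - 141\right) \left(-1\right) = \left(0 - 141\right) \left(-1\right) = \left(-141\right) \left(-1\right) = 141$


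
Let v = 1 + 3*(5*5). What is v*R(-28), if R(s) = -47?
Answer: -3572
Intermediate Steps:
v = 76 (v = 1 + 3*25 = 1 + 75 = 76)
v*R(-28) = 76*(-47) = -3572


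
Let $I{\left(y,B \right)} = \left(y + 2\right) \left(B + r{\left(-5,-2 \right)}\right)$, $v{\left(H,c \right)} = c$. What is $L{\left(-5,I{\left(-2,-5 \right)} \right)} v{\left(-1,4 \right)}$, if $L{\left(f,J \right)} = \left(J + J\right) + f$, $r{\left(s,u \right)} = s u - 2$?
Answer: $-20$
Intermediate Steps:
$r{\left(s,u \right)} = -2 + s u$
$I{\left(y,B \right)} = \left(2 + y\right) \left(8 + B\right)$ ($I{\left(y,B \right)} = \left(y + 2\right) \left(B - -8\right) = \left(2 + y\right) \left(B + \left(-2 + 10\right)\right) = \left(2 + y\right) \left(B + 8\right) = \left(2 + y\right) \left(8 + B\right)$)
$L{\left(f,J \right)} = f + 2 J$ ($L{\left(f,J \right)} = 2 J + f = f + 2 J$)
$L{\left(-5,I{\left(-2,-5 \right)} \right)} v{\left(-1,4 \right)} = \left(-5 + 2 \left(16 + 2 \left(-5\right) + 8 \left(-2\right) - -10\right)\right) 4 = \left(-5 + 2 \left(16 - 10 - 16 + 10\right)\right) 4 = \left(-5 + 2 \cdot 0\right) 4 = \left(-5 + 0\right) 4 = \left(-5\right) 4 = -20$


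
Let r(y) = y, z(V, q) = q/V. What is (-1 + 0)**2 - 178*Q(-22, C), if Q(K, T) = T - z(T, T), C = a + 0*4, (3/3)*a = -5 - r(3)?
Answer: 1603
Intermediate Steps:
a = -8 (a = -5 - 1*3 = -5 - 3 = -8)
C = -8 (C = -8 + 0*4 = -8 + 0 = -8)
Q(K, T) = -1 + T (Q(K, T) = T - T/T = T - 1*1 = T - 1 = -1 + T)
(-1 + 0)**2 - 178*Q(-22, C) = (-1 + 0)**2 - 178*(-1 - 8) = (-1)**2 - 178*(-9) = 1 + 1602 = 1603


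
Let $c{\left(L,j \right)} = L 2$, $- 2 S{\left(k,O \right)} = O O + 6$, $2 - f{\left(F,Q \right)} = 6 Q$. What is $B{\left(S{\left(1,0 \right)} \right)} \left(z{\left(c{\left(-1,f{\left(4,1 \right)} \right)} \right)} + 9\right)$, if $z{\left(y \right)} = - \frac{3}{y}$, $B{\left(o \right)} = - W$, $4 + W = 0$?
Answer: $42$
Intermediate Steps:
$W = -4$ ($W = -4 + 0 = -4$)
$f{\left(F,Q \right)} = 2 - 6 Q$
$S{\left(k,O \right)} = -3 - \frac{O^{2}}{2}$ ($S{\left(k,O \right)} = - \frac{O O + 6}{2} = - \frac{O^{2} + 6}{2} = - \frac{6 + O^{2}}{2} = -3 - \frac{O^{2}}{2}$)
$B{\left(o \right)} = 4$ ($B{\left(o \right)} = \left(-1\right) \left(-4\right) = 4$)
$c{\left(L,j \right)} = 2 L$
$B{\left(S{\left(1,0 \right)} \right)} \left(z{\left(c{\left(-1,f{\left(4,1 \right)} \right)} \right)} + 9\right) = 4 \left(- \frac{3}{2 \left(-1\right)} + 9\right) = 4 \left(- \frac{3}{-2} + 9\right) = 4 \left(\left(-3\right) \left(- \frac{1}{2}\right) + 9\right) = 4 \left(\frac{3}{2} + 9\right) = 4 \cdot \frac{21}{2} = 42$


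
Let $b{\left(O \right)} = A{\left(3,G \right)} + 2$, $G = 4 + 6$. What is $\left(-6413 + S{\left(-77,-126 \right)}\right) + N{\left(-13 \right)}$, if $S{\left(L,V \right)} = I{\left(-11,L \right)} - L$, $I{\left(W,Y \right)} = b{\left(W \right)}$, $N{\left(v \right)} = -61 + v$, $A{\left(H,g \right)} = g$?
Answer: $-6398$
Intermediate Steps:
$G = 10$
$b{\left(O \right)} = 12$ ($b{\left(O \right)} = 10 + 2 = 12$)
$I{\left(W,Y \right)} = 12$
$S{\left(L,V \right)} = 12 - L$
$\left(-6413 + S{\left(-77,-126 \right)}\right) + N{\left(-13 \right)} = \left(-6413 + \left(12 - -77\right)\right) - 74 = \left(-6413 + \left(12 + 77\right)\right) - 74 = \left(-6413 + 89\right) - 74 = -6324 - 74 = -6398$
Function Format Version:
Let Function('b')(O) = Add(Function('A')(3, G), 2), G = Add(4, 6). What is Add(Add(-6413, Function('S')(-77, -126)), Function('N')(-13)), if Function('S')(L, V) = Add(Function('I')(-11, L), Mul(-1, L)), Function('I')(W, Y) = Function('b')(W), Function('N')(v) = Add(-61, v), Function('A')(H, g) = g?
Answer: -6398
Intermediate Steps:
G = 10
Function('b')(O) = 12 (Function('b')(O) = Add(10, 2) = 12)
Function('I')(W, Y) = 12
Function('S')(L, V) = Add(12, Mul(-1, L))
Add(Add(-6413, Function('S')(-77, -126)), Function('N')(-13)) = Add(Add(-6413, Add(12, Mul(-1, -77))), Add(-61, -13)) = Add(Add(-6413, Add(12, 77)), -74) = Add(Add(-6413, 89), -74) = Add(-6324, -74) = -6398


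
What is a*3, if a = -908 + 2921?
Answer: 6039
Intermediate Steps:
a = 2013
a*3 = 2013*3 = 6039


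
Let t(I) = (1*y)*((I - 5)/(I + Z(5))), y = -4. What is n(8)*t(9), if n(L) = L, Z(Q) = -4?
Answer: -128/5 ≈ -25.600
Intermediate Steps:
t(I) = -4*(-5 + I)/(-4 + I) (t(I) = (1*(-4))*((I - 5)/(I - 4)) = -4*(-5 + I)/(-4 + I))
n(8)*t(9) = 8*(4*(5 - 1*9)/(-4 + 9)) = 8*(4*(5 - 9)/5) = 8*(4*(1/5)*(-4)) = 8*(-16/5) = -128/5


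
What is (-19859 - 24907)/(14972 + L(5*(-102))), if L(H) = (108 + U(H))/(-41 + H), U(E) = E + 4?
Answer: -4111011/1374995 ≈ -2.9898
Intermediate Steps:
U(E) = 4 + E
L(H) = (112 + H)/(-41 + H) (L(H) = (108 + (4 + H))/(-41 + H) = (112 + H)/(-41 + H))
(-19859 - 24907)/(14972 + L(5*(-102))) = (-19859 - 24907)/(14972 + (112 + 5*(-102))/(-41 + 5*(-102))) = -44766/(14972 + (112 - 510)/(-41 - 510)) = -44766/(14972 - 398/(-551)) = -44766/(14972 - 1/551*(-398)) = -44766/(14972 + 398/551) = -44766/8249970/551 = -44766*551/8249970 = -4111011/1374995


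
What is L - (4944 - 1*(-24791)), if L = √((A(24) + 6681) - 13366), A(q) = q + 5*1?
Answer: -29735 + 16*I*√26 ≈ -29735.0 + 81.584*I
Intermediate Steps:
A(q) = 5 + q (A(q) = q + 5 = 5 + q)
L = 16*I*√26 (L = √(((5 + 24) + 6681) - 13366) = √((29 + 6681) - 13366) = √(6710 - 13366) = √(-6656) = 16*I*√26 ≈ 81.584*I)
L - (4944 - 1*(-24791)) = 16*I*√26 - (4944 - 1*(-24791)) = 16*I*√26 - (4944 + 24791) = 16*I*√26 - 1*29735 = 16*I*√26 - 29735 = -29735 + 16*I*√26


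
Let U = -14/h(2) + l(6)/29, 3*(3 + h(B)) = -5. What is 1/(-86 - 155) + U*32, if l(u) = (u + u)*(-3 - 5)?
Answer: -69437/6989 ≈ -9.9352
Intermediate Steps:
l(u) = -16*u (l(u) = (2*u)*(-8) = -16*u)
h(B) = -14/3 (h(B) = -3 + (1/3)*(-5) = -3 - 5/3 = -14/3)
U = -9/29 (U = -14/(-14/3) - 16*6/29 = -14*(-3/14) - 96*1/29 = 3 - 96/29 = -9/29 ≈ -0.31034)
1/(-86 - 155) + U*32 = 1/(-86 - 155) - 9/29*32 = 1/(-241) - 288/29 = -1/241 - 288/29 = -69437/6989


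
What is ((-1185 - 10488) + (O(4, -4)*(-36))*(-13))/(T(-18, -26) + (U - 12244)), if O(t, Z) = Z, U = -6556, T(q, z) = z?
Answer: 13545/18826 ≈ 0.71948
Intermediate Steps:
((-1185 - 10488) + (O(4, -4)*(-36))*(-13))/(T(-18, -26) + (U - 12244)) = ((-1185 - 10488) - 4*(-36)*(-13))/(-26 + (-6556 - 12244)) = (-11673 + 144*(-13))/(-26 - 18800) = (-11673 - 1872)/(-18826) = -13545*(-1/18826) = 13545/18826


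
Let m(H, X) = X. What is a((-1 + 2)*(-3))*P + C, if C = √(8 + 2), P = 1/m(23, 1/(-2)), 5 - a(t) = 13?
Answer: 16 + √10 ≈ 19.162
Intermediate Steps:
a(t) = -8 (a(t) = 5 - 1*13 = 5 - 13 = -8)
P = -2 (P = 1/(1/(-2)) = 1/(-½) = -2)
C = √10 ≈ 3.1623
a((-1 + 2)*(-3))*P + C = -8*(-2) + √10 = 16 + √10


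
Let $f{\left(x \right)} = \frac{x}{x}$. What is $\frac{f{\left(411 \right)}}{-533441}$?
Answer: $- \frac{1}{533441} \approx -1.8746 \cdot 10^{-6}$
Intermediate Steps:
$f{\left(x \right)} = 1$
$\frac{f{\left(411 \right)}}{-533441} = 1 \frac{1}{-533441} = 1 \left(- \frac{1}{533441}\right) = - \frac{1}{533441}$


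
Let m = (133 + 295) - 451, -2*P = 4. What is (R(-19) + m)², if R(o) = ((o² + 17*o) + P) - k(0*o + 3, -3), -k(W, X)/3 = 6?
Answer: 961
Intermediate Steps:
P = -2 (P = -½*4 = -2)
m = -23 (m = 428 - 451 = -23)
k(W, X) = -18 (k(W, X) = -3*6 = -18)
R(o) = 16 + o² + 17*o (R(o) = ((o² + 17*o) - 2) - 1*(-18) = (-2 + o² + 17*o) + 18 = 16 + o² + 17*o)
(R(-19) + m)² = ((16 + (-19)² + 17*(-19)) - 23)² = ((16 + 361 - 323) - 23)² = (54 - 23)² = 31² = 961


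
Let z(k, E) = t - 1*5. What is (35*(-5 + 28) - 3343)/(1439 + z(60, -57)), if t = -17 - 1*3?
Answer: -1269/707 ≈ -1.7949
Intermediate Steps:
t = -20 (t = -17 - 3 = -20)
z(k, E) = -25 (z(k, E) = -20 - 1*5 = -20 - 5 = -25)
(35*(-5 + 28) - 3343)/(1439 + z(60, -57)) = (35*(-5 + 28) - 3343)/(1439 - 25) = (35*23 - 3343)/1414 = (805 - 3343)*(1/1414) = -2538*1/1414 = -1269/707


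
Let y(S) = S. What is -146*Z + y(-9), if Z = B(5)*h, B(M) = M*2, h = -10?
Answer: 14591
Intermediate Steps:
B(M) = 2*M
Z = -100 (Z = (2*5)*(-10) = 10*(-10) = -100)
-146*Z + y(-9) = -146*(-100) - 9 = 14600 - 9 = 14591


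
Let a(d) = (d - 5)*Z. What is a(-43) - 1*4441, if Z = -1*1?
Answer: -4393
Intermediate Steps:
Z = -1
a(d) = 5 - d (a(d) = (d - 5)*(-1) = (-5 + d)*(-1) = 5 - d)
a(-43) - 1*4441 = (5 - 1*(-43)) - 1*4441 = (5 + 43) - 4441 = 48 - 4441 = -4393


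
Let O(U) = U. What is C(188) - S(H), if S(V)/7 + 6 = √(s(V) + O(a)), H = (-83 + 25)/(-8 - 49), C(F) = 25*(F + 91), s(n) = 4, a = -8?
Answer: 7017 - 14*I ≈ 7017.0 - 14.0*I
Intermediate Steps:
C(F) = 2275 + 25*F (C(F) = 25*(91 + F) = 2275 + 25*F)
H = 58/57 (H = -58/(-57) = -58*(-1/57) = 58/57 ≈ 1.0175)
S(V) = -42 + 14*I (S(V) = -42 + 7*√(4 - 8) = -42 + 7*√(-4) = -42 + 7*(2*I) = -42 + 14*I)
C(188) - S(H) = (2275 + 25*188) - (-42 + 14*I) = (2275 + 4700) + (42 - 14*I) = 6975 + (42 - 14*I) = 7017 - 14*I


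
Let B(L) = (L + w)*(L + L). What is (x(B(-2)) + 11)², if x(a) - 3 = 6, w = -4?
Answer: 400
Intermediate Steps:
B(L) = 2*L*(-4 + L) (B(L) = (L - 4)*(L + L) = (-4 + L)*(2*L) = 2*L*(-4 + L))
x(a) = 9 (x(a) = 3 + 6 = 9)
(x(B(-2)) + 11)² = (9 + 11)² = 20² = 400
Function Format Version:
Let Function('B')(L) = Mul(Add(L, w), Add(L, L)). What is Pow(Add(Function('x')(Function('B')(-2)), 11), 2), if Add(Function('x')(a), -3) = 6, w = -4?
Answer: 400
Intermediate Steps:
Function('B')(L) = Mul(2, L, Add(-4, L)) (Function('B')(L) = Mul(Add(L, -4), Add(L, L)) = Mul(Add(-4, L), Mul(2, L)) = Mul(2, L, Add(-4, L)))
Function('x')(a) = 9 (Function('x')(a) = Add(3, 6) = 9)
Pow(Add(Function('x')(Function('B')(-2)), 11), 2) = Pow(Add(9, 11), 2) = Pow(20, 2) = 400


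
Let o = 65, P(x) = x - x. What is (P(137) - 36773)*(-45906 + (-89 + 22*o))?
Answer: 1638788745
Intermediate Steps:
P(x) = 0
(P(137) - 36773)*(-45906 + (-89 + 22*o)) = (0 - 36773)*(-45906 + (-89 + 22*65)) = -36773*(-45906 + (-89 + 1430)) = -36773*(-45906 + 1341) = -36773*(-44565) = 1638788745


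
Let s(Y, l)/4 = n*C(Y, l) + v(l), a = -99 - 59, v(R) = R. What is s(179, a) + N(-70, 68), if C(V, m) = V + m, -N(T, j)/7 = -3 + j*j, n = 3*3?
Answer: -32223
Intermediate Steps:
n = 9
N(T, j) = 21 - 7*j**2 (N(T, j) = -7*(-3 + j*j) = -7*(-3 + j**2) = 21 - 7*j**2)
a = -158
s(Y, l) = 36*Y + 40*l (s(Y, l) = 4*(9*(Y + l) + l) = 4*((9*Y + 9*l) + l) = 4*(9*Y + 10*l) = 36*Y + 40*l)
s(179, a) + N(-70, 68) = (36*179 + 40*(-158)) + (21 - 7*68**2) = (6444 - 6320) + (21 - 7*4624) = 124 + (21 - 32368) = 124 - 32347 = -32223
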